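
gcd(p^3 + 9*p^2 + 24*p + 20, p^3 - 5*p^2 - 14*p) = p + 2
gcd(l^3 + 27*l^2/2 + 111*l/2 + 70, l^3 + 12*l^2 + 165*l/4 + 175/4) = l^2 + 19*l/2 + 35/2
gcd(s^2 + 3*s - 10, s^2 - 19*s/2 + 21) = 1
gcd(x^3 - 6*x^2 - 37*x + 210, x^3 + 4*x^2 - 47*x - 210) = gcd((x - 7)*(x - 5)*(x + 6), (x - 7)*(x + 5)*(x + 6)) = x^2 - x - 42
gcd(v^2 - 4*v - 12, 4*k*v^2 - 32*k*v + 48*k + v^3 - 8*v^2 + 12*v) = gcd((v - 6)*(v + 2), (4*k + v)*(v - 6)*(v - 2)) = v - 6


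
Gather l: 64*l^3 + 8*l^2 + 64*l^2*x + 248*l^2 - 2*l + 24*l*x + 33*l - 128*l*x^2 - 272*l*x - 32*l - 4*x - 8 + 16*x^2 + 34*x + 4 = 64*l^3 + l^2*(64*x + 256) + l*(-128*x^2 - 248*x - 1) + 16*x^2 + 30*x - 4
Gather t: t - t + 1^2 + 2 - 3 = 0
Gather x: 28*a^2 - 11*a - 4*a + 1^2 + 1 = 28*a^2 - 15*a + 2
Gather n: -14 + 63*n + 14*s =63*n + 14*s - 14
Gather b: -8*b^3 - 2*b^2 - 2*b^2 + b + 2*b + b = -8*b^3 - 4*b^2 + 4*b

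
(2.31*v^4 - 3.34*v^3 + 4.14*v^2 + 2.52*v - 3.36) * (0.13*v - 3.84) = 0.3003*v^5 - 9.3046*v^4 + 13.3638*v^3 - 15.57*v^2 - 10.1136*v + 12.9024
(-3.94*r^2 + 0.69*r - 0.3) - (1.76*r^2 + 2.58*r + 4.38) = -5.7*r^2 - 1.89*r - 4.68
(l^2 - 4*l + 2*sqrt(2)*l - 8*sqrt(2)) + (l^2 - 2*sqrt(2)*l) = 2*l^2 - 4*l - 8*sqrt(2)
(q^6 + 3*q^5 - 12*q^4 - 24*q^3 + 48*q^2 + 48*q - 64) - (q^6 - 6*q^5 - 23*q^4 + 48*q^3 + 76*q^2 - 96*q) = 9*q^5 + 11*q^4 - 72*q^3 - 28*q^2 + 144*q - 64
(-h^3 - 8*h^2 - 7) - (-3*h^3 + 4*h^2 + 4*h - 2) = 2*h^3 - 12*h^2 - 4*h - 5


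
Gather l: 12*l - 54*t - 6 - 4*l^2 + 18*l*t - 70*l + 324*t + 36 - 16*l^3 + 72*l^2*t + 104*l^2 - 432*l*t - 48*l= -16*l^3 + l^2*(72*t + 100) + l*(-414*t - 106) + 270*t + 30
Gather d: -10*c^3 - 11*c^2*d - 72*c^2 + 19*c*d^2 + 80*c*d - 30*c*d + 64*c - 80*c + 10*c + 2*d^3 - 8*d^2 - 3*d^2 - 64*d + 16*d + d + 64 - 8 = -10*c^3 - 72*c^2 - 6*c + 2*d^3 + d^2*(19*c - 11) + d*(-11*c^2 + 50*c - 47) + 56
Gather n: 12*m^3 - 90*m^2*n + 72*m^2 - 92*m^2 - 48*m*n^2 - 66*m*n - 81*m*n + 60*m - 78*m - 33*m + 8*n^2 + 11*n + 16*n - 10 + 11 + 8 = 12*m^3 - 20*m^2 - 51*m + n^2*(8 - 48*m) + n*(-90*m^2 - 147*m + 27) + 9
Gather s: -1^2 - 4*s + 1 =-4*s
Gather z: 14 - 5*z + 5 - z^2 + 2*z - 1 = -z^2 - 3*z + 18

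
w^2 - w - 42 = (w - 7)*(w + 6)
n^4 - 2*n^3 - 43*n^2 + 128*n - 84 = (n - 6)*(n - 2)*(n - 1)*(n + 7)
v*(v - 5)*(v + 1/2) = v^3 - 9*v^2/2 - 5*v/2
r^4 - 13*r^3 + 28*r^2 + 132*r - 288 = (r - 8)*(r - 6)*(r - 2)*(r + 3)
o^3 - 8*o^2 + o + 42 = (o - 7)*(o - 3)*(o + 2)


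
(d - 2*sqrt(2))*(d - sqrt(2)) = d^2 - 3*sqrt(2)*d + 4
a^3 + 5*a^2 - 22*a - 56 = (a - 4)*(a + 2)*(a + 7)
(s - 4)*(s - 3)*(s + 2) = s^3 - 5*s^2 - 2*s + 24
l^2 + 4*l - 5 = (l - 1)*(l + 5)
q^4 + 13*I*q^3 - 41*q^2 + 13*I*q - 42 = (q - I)*(q + I)*(q + 6*I)*(q + 7*I)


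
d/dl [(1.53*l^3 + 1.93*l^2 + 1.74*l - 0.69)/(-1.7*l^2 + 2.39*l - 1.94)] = (-2.601*l^4 + 7.3134*l^3 - 1.3339*l^2 - 9.8344*l - 1.7265)/(2.89*l^4 - 8.126*l^3 + 12.3081*l^2 - 9.2732*l + 3.7636)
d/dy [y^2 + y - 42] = 2*y + 1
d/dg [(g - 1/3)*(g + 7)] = 2*g + 20/3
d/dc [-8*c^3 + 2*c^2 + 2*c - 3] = -24*c^2 + 4*c + 2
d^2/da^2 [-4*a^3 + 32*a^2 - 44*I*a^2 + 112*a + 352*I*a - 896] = -24*a + 64 - 88*I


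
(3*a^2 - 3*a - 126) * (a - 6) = 3*a^3 - 21*a^2 - 108*a + 756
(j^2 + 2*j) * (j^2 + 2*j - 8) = j^4 + 4*j^3 - 4*j^2 - 16*j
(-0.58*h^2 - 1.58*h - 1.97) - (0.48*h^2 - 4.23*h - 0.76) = -1.06*h^2 + 2.65*h - 1.21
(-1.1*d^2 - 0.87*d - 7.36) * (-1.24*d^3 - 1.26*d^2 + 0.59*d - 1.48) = 1.364*d^5 + 2.4648*d^4 + 9.5736*d^3 + 10.3883*d^2 - 3.0548*d + 10.8928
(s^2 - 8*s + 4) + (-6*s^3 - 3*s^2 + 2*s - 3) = -6*s^3 - 2*s^2 - 6*s + 1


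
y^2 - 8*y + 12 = (y - 6)*(y - 2)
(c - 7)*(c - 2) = c^2 - 9*c + 14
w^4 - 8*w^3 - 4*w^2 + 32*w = w*(w - 8)*(w - 2)*(w + 2)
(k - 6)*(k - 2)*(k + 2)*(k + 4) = k^4 - 2*k^3 - 28*k^2 + 8*k + 96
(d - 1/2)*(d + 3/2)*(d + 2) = d^3 + 3*d^2 + 5*d/4 - 3/2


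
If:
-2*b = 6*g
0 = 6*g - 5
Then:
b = -5/2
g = 5/6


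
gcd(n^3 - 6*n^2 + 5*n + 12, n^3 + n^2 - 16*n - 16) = n^2 - 3*n - 4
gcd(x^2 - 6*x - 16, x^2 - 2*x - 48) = x - 8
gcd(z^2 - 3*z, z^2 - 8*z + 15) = z - 3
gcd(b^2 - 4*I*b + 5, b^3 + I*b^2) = b + I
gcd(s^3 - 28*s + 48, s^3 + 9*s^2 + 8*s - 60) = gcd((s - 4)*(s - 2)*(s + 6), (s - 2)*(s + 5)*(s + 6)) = s^2 + 4*s - 12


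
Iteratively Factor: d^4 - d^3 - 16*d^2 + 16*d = (d + 4)*(d^3 - 5*d^2 + 4*d) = (d - 4)*(d + 4)*(d^2 - d) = d*(d - 4)*(d + 4)*(d - 1)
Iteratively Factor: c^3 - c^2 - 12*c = (c - 4)*(c^2 + 3*c) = c*(c - 4)*(c + 3)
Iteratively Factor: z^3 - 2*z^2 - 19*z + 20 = (z + 4)*(z^2 - 6*z + 5) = (z - 1)*(z + 4)*(z - 5)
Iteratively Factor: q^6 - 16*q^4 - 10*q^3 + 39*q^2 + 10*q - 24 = (q + 2)*(q^5 - 2*q^4 - 12*q^3 + 14*q^2 + 11*q - 12) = (q - 1)*(q + 2)*(q^4 - q^3 - 13*q^2 + q + 12) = (q - 1)*(q + 1)*(q + 2)*(q^3 - 2*q^2 - 11*q + 12) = (q - 1)^2*(q + 1)*(q + 2)*(q^2 - q - 12) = (q - 4)*(q - 1)^2*(q + 1)*(q + 2)*(q + 3)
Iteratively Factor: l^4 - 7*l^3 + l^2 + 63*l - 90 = (l - 3)*(l^3 - 4*l^2 - 11*l + 30) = (l - 3)*(l - 2)*(l^2 - 2*l - 15) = (l - 3)*(l - 2)*(l + 3)*(l - 5)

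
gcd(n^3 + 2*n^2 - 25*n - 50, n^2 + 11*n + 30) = n + 5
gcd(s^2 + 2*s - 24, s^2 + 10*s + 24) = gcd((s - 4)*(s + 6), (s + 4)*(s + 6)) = s + 6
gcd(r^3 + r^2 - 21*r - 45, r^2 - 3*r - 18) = r + 3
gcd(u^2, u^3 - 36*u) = u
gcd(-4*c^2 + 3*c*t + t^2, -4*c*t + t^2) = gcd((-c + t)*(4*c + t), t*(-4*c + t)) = 1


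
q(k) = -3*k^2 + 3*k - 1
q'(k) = 3 - 6*k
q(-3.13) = -39.78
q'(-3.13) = 21.78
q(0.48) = -0.25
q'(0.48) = 0.12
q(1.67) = -4.36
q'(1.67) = -7.02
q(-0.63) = -4.08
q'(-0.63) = 6.78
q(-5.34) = -102.57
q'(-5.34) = 35.04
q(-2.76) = -32.13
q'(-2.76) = 19.56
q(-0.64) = -4.15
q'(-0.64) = 6.84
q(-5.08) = -93.66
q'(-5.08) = 33.48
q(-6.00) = -127.00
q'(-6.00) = 39.00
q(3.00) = -19.00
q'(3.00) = -15.00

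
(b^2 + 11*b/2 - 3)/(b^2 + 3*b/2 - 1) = (b + 6)/(b + 2)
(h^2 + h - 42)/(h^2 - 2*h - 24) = (h + 7)/(h + 4)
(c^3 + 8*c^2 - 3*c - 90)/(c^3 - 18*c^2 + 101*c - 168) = (c^2 + 11*c + 30)/(c^2 - 15*c + 56)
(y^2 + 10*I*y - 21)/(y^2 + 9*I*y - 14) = (y + 3*I)/(y + 2*I)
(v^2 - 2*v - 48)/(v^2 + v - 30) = (v - 8)/(v - 5)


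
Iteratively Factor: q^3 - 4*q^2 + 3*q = (q - 3)*(q^2 - q) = (q - 3)*(q - 1)*(q)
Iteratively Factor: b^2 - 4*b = (b)*(b - 4)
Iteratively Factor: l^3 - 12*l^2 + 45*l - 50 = (l - 2)*(l^2 - 10*l + 25) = (l - 5)*(l - 2)*(l - 5)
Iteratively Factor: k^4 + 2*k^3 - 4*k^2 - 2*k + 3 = (k + 3)*(k^3 - k^2 - k + 1) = (k - 1)*(k + 3)*(k^2 - 1) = (k - 1)*(k + 1)*(k + 3)*(k - 1)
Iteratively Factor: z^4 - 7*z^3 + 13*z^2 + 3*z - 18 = (z - 2)*(z^3 - 5*z^2 + 3*z + 9) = (z - 3)*(z - 2)*(z^2 - 2*z - 3) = (z - 3)*(z - 2)*(z + 1)*(z - 3)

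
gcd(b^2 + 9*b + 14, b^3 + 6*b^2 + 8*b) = b + 2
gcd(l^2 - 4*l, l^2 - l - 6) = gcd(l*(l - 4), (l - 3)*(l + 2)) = 1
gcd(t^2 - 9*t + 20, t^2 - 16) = t - 4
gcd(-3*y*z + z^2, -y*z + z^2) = z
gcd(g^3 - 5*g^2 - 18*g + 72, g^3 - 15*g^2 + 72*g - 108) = g^2 - 9*g + 18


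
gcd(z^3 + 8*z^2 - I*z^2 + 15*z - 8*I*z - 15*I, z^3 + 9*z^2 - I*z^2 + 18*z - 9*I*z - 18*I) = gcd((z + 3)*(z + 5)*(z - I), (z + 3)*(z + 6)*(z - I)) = z^2 + z*(3 - I) - 3*I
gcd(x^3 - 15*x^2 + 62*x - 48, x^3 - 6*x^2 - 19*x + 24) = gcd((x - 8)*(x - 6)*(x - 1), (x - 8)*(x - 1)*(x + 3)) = x^2 - 9*x + 8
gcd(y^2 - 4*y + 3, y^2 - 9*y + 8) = y - 1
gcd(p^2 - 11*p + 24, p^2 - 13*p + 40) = p - 8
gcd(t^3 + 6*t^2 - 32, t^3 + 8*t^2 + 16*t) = t^2 + 8*t + 16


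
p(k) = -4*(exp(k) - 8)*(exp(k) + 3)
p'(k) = -4*(exp(k) - 8)*exp(k) - 4*(exp(k) + 3)*exp(k) = (20 - 8*exp(k))*exp(k)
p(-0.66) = 105.27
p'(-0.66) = 8.20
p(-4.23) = 96.29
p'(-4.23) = 0.29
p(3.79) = -6853.39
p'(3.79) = -14783.90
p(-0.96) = 103.07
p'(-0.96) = 6.49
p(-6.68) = 96.03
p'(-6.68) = 0.03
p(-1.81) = 99.17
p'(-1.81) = 3.06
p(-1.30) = 101.15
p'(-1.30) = 4.86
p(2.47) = -226.63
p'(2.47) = -881.71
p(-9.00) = 96.00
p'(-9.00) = 0.00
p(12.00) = -105953233327.54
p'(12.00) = -211909721942.92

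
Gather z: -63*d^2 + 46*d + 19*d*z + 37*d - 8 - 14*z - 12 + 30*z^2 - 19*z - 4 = -63*d^2 + 83*d + 30*z^2 + z*(19*d - 33) - 24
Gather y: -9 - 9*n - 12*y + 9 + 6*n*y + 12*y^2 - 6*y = -9*n + 12*y^2 + y*(6*n - 18)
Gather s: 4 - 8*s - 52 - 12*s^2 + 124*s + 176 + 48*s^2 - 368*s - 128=36*s^2 - 252*s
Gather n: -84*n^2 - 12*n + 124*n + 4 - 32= -84*n^2 + 112*n - 28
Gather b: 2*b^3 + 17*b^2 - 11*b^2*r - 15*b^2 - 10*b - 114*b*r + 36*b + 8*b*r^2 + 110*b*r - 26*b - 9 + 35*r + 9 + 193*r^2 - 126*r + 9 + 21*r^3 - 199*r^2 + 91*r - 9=2*b^3 + b^2*(2 - 11*r) + b*(8*r^2 - 4*r) + 21*r^3 - 6*r^2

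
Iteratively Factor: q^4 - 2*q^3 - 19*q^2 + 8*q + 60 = (q - 5)*(q^3 + 3*q^2 - 4*q - 12) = (q - 5)*(q + 2)*(q^2 + q - 6) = (q - 5)*(q + 2)*(q + 3)*(q - 2)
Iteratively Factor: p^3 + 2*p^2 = (p)*(p^2 + 2*p) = p^2*(p + 2)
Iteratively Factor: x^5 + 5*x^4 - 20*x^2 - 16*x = (x + 2)*(x^4 + 3*x^3 - 6*x^2 - 8*x) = (x - 2)*(x + 2)*(x^3 + 5*x^2 + 4*x) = (x - 2)*(x + 2)*(x + 4)*(x^2 + x) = x*(x - 2)*(x + 2)*(x + 4)*(x + 1)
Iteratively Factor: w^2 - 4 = (w - 2)*(w + 2)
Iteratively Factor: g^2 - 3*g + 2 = (g - 2)*(g - 1)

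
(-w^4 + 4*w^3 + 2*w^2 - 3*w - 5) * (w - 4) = -w^5 + 8*w^4 - 14*w^3 - 11*w^2 + 7*w + 20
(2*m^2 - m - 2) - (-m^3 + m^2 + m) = m^3 + m^2 - 2*m - 2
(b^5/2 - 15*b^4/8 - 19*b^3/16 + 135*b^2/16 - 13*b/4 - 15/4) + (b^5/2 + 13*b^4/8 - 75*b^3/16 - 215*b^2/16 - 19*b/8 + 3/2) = b^5 - b^4/4 - 47*b^3/8 - 5*b^2 - 45*b/8 - 9/4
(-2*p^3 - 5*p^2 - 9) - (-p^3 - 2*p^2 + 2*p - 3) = -p^3 - 3*p^2 - 2*p - 6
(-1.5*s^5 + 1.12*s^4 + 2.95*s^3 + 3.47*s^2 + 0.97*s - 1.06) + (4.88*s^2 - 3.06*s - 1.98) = -1.5*s^5 + 1.12*s^4 + 2.95*s^3 + 8.35*s^2 - 2.09*s - 3.04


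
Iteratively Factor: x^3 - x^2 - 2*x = (x + 1)*(x^2 - 2*x) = (x - 2)*(x + 1)*(x)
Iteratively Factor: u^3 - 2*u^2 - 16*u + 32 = (u + 4)*(u^2 - 6*u + 8) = (u - 2)*(u + 4)*(u - 4)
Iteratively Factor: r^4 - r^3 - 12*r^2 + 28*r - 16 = (r - 1)*(r^3 - 12*r + 16) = (r - 2)*(r - 1)*(r^2 + 2*r - 8) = (r - 2)*(r - 1)*(r + 4)*(r - 2)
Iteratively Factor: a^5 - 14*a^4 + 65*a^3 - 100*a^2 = (a - 4)*(a^4 - 10*a^3 + 25*a^2) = a*(a - 4)*(a^3 - 10*a^2 + 25*a) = a^2*(a - 4)*(a^2 - 10*a + 25) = a^2*(a - 5)*(a - 4)*(a - 5)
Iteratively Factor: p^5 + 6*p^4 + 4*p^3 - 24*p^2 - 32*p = (p + 4)*(p^4 + 2*p^3 - 4*p^2 - 8*p) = (p - 2)*(p + 4)*(p^3 + 4*p^2 + 4*p) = (p - 2)*(p + 2)*(p + 4)*(p^2 + 2*p) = (p - 2)*(p + 2)^2*(p + 4)*(p)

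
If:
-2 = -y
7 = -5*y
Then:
No Solution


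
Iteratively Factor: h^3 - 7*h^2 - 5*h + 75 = (h + 3)*(h^2 - 10*h + 25) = (h - 5)*(h + 3)*(h - 5)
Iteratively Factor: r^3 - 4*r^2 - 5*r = (r + 1)*(r^2 - 5*r) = r*(r + 1)*(r - 5)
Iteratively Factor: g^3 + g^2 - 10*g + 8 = (g - 1)*(g^2 + 2*g - 8) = (g - 2)*(g - 1)*(g + 4)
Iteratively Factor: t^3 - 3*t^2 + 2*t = (t - 2)*(t^2 - t) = (t - 2)*(t - 1)*(t)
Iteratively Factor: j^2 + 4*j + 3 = (j + 1)*(j + 3)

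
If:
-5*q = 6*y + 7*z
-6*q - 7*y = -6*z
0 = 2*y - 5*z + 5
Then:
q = 425/149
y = -360/149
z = 5/149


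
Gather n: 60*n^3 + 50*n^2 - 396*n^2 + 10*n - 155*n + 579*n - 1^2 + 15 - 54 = 60*n^3 - 346*n^2 + 434*n - 40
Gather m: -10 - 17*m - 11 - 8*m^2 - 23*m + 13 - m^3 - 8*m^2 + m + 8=-m^3 - 16*m^2 - 39*m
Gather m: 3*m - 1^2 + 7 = 3*m + 6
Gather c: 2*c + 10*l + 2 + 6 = 2*c + 10*l + 8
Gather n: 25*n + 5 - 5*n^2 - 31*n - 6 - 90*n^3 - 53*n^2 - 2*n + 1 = -90*n^3 - 58*n^2 - 8*n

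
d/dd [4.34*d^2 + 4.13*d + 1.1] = 8.68*d + 4.13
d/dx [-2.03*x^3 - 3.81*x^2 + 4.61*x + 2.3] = -6.09*x^2 - 7.62*x + 4.61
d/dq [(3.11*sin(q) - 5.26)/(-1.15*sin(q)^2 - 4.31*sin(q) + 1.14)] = (3.5765*sin(q)^2 - 12.098*sin(q) - 19.1252)*cos(q)/(1.3225*sin(q)^4 + 9.913*sin(q)^3 + 15.9541*sin(q)^2 - 9.8268*sin(q) + 1.2996)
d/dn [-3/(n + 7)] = 3/(n + 7)^2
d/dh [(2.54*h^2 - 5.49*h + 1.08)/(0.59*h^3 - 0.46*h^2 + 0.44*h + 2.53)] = (-1.4986*h^4 + 6.4782*h^3 - 3.3194*h^2 + 13.846*h - 14.3649)/(0.3481*h^6 - 0.5428*h^5 + 0.7308*h^4 + 2.5806*h^3 - 2.134*h^2 + 2.2264*h + 6.4009)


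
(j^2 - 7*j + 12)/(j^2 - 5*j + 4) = (j - 3)/(j - 1)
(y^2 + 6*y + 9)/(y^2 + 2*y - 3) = (y + 3)/(y - 1)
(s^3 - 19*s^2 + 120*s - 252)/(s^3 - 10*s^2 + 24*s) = (s^2 - 13*s + 42)/(s*(s - 4))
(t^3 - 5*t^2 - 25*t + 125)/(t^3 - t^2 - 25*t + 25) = (t - 5)/(t - 1)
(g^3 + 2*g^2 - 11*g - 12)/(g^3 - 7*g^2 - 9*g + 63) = (g^2 + 5*g + 4)/(g^2 - 4*g - 21)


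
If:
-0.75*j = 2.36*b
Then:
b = -0.317796610169492*j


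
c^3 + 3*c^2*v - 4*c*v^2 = c*(c - v)*(c + 4*v)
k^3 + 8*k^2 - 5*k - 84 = (k - 3)*(k + 4)*(k + 7)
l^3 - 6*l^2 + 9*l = l*(l - 3)^2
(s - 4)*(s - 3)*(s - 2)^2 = s^4 - 11*s^3 + 44*s^2 - 76*s + 48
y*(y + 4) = y^2 + 4*y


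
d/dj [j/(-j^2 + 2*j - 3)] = (j^2 - 3)/(j^4 - 4*j^3 + 10*j^2 - 12*j + 9)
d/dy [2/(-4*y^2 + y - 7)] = 2*(8*y - 1)/(4*y^2 - y + 7)^2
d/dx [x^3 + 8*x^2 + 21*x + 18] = 3*x^2 + 16*x + 21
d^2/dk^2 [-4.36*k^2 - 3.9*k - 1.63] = -8.72000000000000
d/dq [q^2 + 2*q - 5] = 2*q + 2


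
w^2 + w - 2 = (w - 1)*(w + 2)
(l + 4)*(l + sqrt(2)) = l^2 + sqrt(2)*l + 4*l + 4*sqrt(2)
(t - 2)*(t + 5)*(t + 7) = t^3 + 10*t^2 + 11*t - 70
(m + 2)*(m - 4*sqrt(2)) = m^2 - 4*sqrt(2)*m + 2*m - 8*sqrt(2)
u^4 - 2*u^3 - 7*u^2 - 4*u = u*(u - 4)*(u + 1)^2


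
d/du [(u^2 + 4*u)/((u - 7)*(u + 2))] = (-9*u^2 - 28*u - 56)/(u^4 - 10*u^3 - 3*u^2 + 140*u + 196)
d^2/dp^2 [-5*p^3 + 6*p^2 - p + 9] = 12 - 30*p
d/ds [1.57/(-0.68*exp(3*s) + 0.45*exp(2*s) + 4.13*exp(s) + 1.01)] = (3.2028*exp(2*s) - 1.413*exp(s) - 6.4841)*exp(s)/(-0.68*exp(3*s) + 0.45*exp(2*s) + 4.13*exp(s) + 1.01)^2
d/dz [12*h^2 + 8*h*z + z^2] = 8*h + 2*z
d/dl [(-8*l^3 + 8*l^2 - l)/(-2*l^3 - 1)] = (16*l^4 - 4*l^3 + 24*l^2 - 16*l + 1)/(4*l^6 + 4*l^3 + 1)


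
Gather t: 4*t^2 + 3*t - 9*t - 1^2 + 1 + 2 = 4*t^2 - 6*t + 2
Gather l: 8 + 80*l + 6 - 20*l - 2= 60*l + 12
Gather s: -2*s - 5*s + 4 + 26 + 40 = 70 - 7*s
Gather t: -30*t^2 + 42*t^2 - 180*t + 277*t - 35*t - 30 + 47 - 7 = 12*t^2 + 62*t + 10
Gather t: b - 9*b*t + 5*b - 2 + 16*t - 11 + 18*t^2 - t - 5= 6*b + 18*t^2 + t*(15 - 9*b) - 18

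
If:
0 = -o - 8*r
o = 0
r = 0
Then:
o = 0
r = 0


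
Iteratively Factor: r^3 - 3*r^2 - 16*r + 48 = (r - 3)*(r^2 - 16) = (r - 4)*(r - 3)*(r + 4)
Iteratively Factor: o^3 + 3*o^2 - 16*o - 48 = (o + 4)*(o^2 - o - 12) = (o - 4)*(o + 4)*(o + 3)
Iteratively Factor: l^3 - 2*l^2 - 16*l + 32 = (l - 2)*(l^2 - 16) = (l - 4)*(l - 2)*(l + 4)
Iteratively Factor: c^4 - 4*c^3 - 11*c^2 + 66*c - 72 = (c + 4)*(c^3 - 8*c^2 + 21*c - 18) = (c - 3)*(c + 4)*(c^2 - 5*c + 6) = (c - 3)^2*(c + 4)*(c - 2)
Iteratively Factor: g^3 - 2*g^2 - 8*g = (g - 4)*(g^2 + 2*g) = g*(g - 4)*(g + 2)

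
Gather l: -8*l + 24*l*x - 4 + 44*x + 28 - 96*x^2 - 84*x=l*(24*x - 8) - 96*x^2 - 40*x + 24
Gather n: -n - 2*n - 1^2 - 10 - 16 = -3*n - 27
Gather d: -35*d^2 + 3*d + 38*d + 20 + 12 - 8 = -35*d^2 + 41*d + 24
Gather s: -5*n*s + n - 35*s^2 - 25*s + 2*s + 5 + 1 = n - 35*s^2 + s*(-5*n - 23) + 6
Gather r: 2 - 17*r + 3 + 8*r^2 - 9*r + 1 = 8*r^2 - 26*r + 6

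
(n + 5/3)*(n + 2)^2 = n^3 + 17*n^2/3 + 32*n/3 + 20/3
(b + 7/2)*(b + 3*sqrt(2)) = b^2 + 7*b/2 + 3*sqrt(2)*b + 21*sqrt(2)/2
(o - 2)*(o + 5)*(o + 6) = o^3 + 9*o^2 + 8*o - 60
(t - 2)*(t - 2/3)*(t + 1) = t^3 - 5*t^2/3 - 4*t/3 + 4/3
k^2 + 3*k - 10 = (k - 2)*(k + 5)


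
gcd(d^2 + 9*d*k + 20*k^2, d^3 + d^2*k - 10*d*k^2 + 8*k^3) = d + 4*k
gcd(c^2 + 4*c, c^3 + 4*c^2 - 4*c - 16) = c + 4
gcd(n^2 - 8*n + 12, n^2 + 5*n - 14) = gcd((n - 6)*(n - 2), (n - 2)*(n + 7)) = n - 2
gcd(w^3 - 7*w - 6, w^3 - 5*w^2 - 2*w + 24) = w^2 - w - 6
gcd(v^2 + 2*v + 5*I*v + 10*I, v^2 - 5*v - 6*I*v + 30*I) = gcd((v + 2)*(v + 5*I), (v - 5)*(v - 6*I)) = 1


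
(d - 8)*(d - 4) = d^2 - 12*d + 32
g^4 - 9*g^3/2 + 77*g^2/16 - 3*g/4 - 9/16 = (g - 3)*(g - 1)*(g - 3/4)*(g + 1/4)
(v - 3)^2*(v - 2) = v^3 - 8*v^2 + 21*v - 18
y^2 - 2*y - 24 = (y - 6)*(y + 4)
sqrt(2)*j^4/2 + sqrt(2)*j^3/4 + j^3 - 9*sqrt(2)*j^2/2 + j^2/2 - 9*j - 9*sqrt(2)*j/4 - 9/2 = (j - 3)*(j + 1/2)*(j + 3)*(sqrt(2)*j/2 + 1)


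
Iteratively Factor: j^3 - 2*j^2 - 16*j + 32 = (j - 4)*(j^2 + 2*j - 8) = (j - 4)*(j + 4)*(j - 2)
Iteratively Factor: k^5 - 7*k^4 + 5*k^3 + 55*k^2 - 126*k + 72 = (k + 3)*(k^4 - 10*k^3 + 35*k^2 - 50*k + 24) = (k - 3)*(k + 3)*(k^3 - 7*k^2 + 14*k - 8) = (k - 4)*(k - 3)*(k + 3)*(k^2 - 3*k + 2) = (k - 4)*(k - 3)*(k - 1)*(k + 3)*(k - 2)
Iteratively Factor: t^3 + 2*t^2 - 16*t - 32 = (t + 2)*(t^2 - 16) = (t + 2)*(t + 4)*(t - 4)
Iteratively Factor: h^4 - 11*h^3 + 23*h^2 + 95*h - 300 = (h - 5)*(h^3 - 6*h^2 - 7*h + 60) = (h - 5)^2*(h^2 - h - 12) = (h - 5)^2*(h + 3)*(h - 4)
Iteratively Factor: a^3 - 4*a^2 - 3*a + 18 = (a + 2)*(a^2 - 6*a + 9) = (a - 3)*(a + 2)*(a - 3)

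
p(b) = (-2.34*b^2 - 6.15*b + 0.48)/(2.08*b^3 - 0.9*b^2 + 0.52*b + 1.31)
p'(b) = (-4.68*b - 6.15)/(2.08*b^3 - 0.9*b^2 + 0.52*b + 1.31) + (-6.24*b^2 + 1.8*b - 0.52)*(-2.34*b^2 - 6.15*b + 0.48)/(2.08*b^3 - 0.9*b^2 + 0.52*b + 1.31)^2 = (4.8672*b^4 + 25.584*b^3 - 9.747*b^2 - 5.2668*b - 8.3061)/(4.3264*b^6 - 3.744*b^5 + 2.9732*b^4 + 4.5136*b^3 - 2.0876*b^2 + 1.3624*b + 1.7161)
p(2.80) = -0.85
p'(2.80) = 0.44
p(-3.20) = 0.05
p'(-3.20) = -0.07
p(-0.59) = 12.54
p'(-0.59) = -192.06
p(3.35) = -0.65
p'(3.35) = 0.28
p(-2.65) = -0.01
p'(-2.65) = -0.15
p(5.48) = -0.32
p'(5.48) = 0.08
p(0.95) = -2.69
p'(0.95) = 0.49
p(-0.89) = -3.08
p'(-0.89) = -14.83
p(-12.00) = 0.07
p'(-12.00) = 0.00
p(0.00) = 0.37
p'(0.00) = -4.84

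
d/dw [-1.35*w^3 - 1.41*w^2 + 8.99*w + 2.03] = -4.05*w^2 - 2.82*w + 8.99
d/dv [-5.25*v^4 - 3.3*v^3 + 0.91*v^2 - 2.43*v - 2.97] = -21.0*v^3 - 9.9*v^2 + 1.82*v - 2.43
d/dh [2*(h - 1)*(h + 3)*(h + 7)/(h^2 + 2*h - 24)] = 2*(h^4 + 4*h^3 - 65*h^2 - 390*h - 222)/(h^4 + 4*h^3 - 44*h^2 - 96*h + 576)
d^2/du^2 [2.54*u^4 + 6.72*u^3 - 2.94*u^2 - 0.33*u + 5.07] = 30.48*u^2 + 40.32*u - 5.88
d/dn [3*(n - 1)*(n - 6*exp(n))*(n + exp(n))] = 3*(n - 1)*(n - 6*exp(n))*(exp(n) + 1) - 3*(n - 1)*(n + exp(n))*(6*exp(n) - 1) + 3*(n - 6*exp(n))*(n + exp(n))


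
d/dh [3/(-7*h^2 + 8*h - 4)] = 6*(7*h - 4)/(7*h^2 - 8*h + 4)^2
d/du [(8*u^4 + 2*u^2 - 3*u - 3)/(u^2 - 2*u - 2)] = u*(16*u^4 - 48*u^3 - 64*u^2 - u - 2)/(u^4 - 4*u^3 + 8*u + 4)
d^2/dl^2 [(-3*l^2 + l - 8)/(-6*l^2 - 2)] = 3*(-3*l^3 + 63*l^2 + 3*l - 7)/(27*l^6 + 27*l^4 + 9*l^2 + 1)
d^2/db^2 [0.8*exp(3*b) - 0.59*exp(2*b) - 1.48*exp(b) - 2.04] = (7.2*exp(2*b) - 2.36*exp(b) - 1.48)*exp(b)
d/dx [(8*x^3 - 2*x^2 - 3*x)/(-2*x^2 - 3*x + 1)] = (-16*x^4 - 48*x^3 + 24*x^2 - 4*x - 3)/(4*x^4 + 12*x^3 + 5*x^2 - 6*x + 1)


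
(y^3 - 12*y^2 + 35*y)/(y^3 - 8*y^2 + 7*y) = (y - 5)/(y - 1)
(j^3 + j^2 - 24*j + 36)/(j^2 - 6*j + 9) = (j^2 + 4*j - 12)/(j - 3)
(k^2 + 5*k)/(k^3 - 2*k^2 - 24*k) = (k + 5)/(k^2 - 2*k - 24)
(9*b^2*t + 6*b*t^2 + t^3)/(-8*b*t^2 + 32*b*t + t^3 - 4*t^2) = (9*b^2 + 6*b*t + t^2)/(-8*b*t + 32*b + t^2 - 4*t)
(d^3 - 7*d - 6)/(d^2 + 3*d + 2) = d - 3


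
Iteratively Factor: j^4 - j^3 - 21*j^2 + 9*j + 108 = (j - 4)*(j^3 + 3*j^2 - 9*j - 27) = (j - 4)*(j - 3)*(j^2 + 6*j + 9) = (j - 4)*(j - 3)*(j + 3)*(j + 3)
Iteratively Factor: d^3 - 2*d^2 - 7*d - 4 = (d + 1)*(d^2 - 3*d - 4) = (d + 1)^2*(d - 4)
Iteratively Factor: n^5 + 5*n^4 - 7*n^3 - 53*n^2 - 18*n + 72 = (n - 1)*(n^4 + 6*n^3 - n^2 - 54*n - 72) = (n - 1)*(n + 2)*(n^3 + 4*n^2 - 9*n - 36) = (n - 1)*(n + 2)*(n + 4)*(n^2 - 9) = (n - 1)*(n + 2)*(n + 3)*(n + 4)*(n - 3)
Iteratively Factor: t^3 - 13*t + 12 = (t - 3)*(t^2 + 3*t - 4) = (t - 3)*(t + 4)*(t - 1)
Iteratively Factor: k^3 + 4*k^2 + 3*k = (k)*(k^2 + 4*k + 3) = k*(k + 1)*(k + 3)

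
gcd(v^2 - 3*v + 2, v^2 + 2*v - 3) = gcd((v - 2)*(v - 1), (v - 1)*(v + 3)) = v - 1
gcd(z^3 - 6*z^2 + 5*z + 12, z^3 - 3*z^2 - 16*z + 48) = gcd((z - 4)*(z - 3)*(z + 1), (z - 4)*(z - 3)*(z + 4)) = z^2 - 7*z + 12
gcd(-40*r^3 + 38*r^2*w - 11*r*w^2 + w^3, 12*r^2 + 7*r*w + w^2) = 1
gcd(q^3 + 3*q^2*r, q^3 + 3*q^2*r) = q^3 + 3*q^2*r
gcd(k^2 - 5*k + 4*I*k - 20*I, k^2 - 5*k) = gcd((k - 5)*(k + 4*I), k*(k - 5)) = k - 5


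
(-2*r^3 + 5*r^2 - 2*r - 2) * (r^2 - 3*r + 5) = -2*r^5 + 11*r^4 - 27*r^3 + 29*r^2 - 4*r - 10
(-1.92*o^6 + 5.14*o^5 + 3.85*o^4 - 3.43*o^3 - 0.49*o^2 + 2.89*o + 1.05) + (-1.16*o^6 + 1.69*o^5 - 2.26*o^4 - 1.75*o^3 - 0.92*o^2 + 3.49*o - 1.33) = -3.08*o^6 + 6.83*o^5 + 1.59*o^4 - 5.18*o^3 - 1.41*o^2 + 6.38*o - 0.28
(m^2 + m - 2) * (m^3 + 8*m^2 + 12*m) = m^5 + 9*m^4 + 18*m^3 - 4*m^2 - 24*m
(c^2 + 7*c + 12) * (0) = 0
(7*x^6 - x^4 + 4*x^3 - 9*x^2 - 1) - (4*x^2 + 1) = 7*x^6 - x^4 + 4*x^3 - 13*x^2 - 2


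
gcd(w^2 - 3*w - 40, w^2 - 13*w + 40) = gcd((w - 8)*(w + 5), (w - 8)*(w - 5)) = w - 8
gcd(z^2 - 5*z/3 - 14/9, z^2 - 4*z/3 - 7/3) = z - 7/3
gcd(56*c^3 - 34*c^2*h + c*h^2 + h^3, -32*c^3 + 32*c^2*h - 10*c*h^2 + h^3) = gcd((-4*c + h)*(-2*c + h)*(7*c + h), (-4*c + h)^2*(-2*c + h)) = 8*c^2 - 6*c*h + h^2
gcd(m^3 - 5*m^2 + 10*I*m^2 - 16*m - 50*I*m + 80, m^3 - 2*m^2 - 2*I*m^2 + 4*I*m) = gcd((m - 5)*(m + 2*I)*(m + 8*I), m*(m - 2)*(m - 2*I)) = 1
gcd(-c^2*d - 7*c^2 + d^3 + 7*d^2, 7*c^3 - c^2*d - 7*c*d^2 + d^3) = c^2 - d^2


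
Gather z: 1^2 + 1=2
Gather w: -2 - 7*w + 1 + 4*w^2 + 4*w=4*w^2 - 3*w - 1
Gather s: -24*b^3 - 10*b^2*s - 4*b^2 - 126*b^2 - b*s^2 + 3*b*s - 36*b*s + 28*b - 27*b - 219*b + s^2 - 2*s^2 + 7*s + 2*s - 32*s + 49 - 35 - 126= -24*b^3 - 130*b^2 - 218*b + s^2*(-b - 1) + s*(-10*b^2 - 33*b - 23) - 112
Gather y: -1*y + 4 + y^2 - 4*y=y^2 - 5*y + 4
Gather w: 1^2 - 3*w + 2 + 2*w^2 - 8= 2*w^2 - 3*w - 5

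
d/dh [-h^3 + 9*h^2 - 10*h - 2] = -3*h^2 + 18*h - 10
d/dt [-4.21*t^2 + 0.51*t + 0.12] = 0.51 - 8.42*t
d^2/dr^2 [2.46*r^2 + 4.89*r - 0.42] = 4.92000000000000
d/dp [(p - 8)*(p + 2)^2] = (p + 2)*(3*p - 14)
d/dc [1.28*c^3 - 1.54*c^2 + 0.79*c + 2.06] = 3.84*c^2 - 3.08*c + 0.79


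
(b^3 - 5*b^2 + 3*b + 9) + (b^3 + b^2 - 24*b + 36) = 2*b^3 - 4*b^2 - 21*b + 45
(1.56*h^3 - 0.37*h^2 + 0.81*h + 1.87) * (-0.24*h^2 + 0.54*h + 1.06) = -0.3744*h^5 + 0.9312*h^4 + 1.2594*h^3 - 0.4036*h^2 + 1.8684*h + 1.9822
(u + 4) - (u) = 4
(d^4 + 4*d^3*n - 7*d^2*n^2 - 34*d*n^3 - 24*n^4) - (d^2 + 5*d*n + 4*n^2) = d^4 + 4*d^3*n - 7*d^2*n^2 - d^2 - 34*d*n^3 - 5*d*n - 24*n^4 - 4*n^2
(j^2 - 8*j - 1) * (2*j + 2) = 2*j^3 - 14*j^2 - 18*j - 2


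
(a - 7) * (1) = a - 7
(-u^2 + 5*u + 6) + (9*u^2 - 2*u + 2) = 8*u^2 + 3*u + 8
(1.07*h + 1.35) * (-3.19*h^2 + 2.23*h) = -3.4133*h^3 - 1.9204*h^2 + 3.0105*h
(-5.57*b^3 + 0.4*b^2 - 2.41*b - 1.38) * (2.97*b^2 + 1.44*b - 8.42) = -16.5429*b^5 - 6.8328*b^4 + 40.3177*b^3 - 10.937*b^2 + 18.305*b + 11.6196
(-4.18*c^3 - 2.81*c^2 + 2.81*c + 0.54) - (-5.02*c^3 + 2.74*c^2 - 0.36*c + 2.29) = 0.84*c^3 - 5.55*c^2 + 3.17*c - 1.75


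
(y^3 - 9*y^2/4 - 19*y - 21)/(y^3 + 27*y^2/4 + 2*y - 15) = (4*y^2 - 17*y - 42)/(4*y^2 + 19*y - 30)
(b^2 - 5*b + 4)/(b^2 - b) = (b - 4)/b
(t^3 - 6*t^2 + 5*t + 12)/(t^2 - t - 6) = (t^2 - 3*t - 4)/(t + 2)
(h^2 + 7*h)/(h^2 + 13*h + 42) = h/(h + 6)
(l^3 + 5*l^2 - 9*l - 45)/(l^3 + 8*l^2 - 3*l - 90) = (l + 3)/(l + 6)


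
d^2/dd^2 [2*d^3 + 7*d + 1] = 12*d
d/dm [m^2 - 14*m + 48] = 2*m - 14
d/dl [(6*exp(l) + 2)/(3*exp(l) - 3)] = -2/(3*sinh(l/2)^2)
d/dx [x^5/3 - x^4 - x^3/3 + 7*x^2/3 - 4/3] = x*(5*x^3 - 12*x^2 - 3*x + 14)/3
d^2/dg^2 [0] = 0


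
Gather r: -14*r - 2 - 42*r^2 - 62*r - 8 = -42*r^2 - 76*r - 10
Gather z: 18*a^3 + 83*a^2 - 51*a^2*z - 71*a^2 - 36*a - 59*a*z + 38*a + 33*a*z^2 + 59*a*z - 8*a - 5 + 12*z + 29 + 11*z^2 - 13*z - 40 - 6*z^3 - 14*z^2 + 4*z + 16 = 18*a^3 + 12*a^2 - 6*a - 6*z^3 + z^2*(33*a - 3) + z*(3 - 51*a^2)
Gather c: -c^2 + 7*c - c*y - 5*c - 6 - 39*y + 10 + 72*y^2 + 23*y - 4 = -c^2 + c*(2 - y) + 72*y^2 - 16*y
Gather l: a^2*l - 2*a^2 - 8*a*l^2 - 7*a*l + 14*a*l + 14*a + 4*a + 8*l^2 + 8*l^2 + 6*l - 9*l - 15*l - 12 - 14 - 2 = -2*a^2 + 18*a + l^2*(16 - 8*a) + l*(a^2 + 7*a - 18) - 28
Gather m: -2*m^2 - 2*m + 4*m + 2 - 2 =-2*m^2 + 2*m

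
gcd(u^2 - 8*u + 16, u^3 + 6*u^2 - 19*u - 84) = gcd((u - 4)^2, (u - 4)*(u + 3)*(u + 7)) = u - 4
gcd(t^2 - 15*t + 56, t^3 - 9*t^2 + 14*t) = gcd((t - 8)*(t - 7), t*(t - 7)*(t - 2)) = t - 7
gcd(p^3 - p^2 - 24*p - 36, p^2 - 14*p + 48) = p - 6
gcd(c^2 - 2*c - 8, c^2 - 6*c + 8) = c - 4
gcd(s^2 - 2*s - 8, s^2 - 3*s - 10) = s + 2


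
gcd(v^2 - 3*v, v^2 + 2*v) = v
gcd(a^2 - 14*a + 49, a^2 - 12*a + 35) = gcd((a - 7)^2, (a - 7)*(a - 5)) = a - 7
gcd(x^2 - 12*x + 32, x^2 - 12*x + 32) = x^2 - 12*x + 32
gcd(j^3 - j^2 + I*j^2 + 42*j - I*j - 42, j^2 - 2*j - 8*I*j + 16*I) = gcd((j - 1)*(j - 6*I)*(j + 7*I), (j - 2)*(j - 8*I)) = 1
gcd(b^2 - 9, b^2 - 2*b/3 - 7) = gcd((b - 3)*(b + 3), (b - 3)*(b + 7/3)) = b - 3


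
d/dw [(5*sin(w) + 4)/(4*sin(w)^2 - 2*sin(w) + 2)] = (-10*sin(w)^2 - 16*sin(w) + 9)*cos(w)/(2*(-sin(w) - cos(2*w) + 2)^2)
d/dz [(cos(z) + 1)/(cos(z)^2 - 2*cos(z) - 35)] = (cos(z)^2 + 2*cos(z) + 33)*sin(z)/(sin(z)^2 + 2*cos(z) + 34)^2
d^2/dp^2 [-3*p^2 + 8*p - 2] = -6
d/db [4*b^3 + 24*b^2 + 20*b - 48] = 12*b^2 + 48*b + 20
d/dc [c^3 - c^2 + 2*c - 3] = 3*c^2 - 2*c + 2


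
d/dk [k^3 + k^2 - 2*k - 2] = 3*k^2 + 2*k - 2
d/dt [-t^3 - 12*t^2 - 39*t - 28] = -3*t^2 - 24*t - 39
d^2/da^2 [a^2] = 2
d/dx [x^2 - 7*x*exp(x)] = -7*x*exp(x) + 2*x - 7*exp(x)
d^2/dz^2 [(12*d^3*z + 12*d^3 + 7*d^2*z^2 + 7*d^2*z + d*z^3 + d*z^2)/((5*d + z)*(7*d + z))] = d^2*(7070*d^4 + 4830*d^3*z - 814*d^3 + 1050*d^2*z^2 - 606*d^2*z + 74*d*z^3 - 138*d*z^2 - 10*z^3)/(42875*d^6 + 44100*d^5*z + 18795*d^4*z^2 + 4248*d^3*z^3 + 537*d^2*z^4 + 36*d*z^5 + z^6)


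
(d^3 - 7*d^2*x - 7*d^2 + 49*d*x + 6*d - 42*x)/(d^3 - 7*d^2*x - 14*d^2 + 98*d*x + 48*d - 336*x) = (d - 1)/(d - 8)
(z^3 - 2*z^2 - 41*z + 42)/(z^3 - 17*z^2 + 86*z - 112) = (z^2 + 5*z - 6)/(z^2 - 10*z + 16)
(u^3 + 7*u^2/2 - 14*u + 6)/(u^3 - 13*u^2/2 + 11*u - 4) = (u + 6)/(u - 4)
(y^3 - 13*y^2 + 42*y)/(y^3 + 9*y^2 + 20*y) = (y^2 - 13*y + 42)/(y^2 + 9*y + 20)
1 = 1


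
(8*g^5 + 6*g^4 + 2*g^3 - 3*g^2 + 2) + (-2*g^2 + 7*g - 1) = 8*g^5 + 6*g^4 + 2*g^3 - 5*g^2 + 7*g + 1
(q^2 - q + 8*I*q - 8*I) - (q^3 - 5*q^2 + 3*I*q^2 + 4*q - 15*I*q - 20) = -q^3 + 6*q^2 - 3*I*q^2 - 5*q + 23*I*q + 20 - 8*I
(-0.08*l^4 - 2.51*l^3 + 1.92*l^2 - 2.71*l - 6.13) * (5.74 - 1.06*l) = 0.0848*l^5 + 2.2014*l^4 - 16.4426*l^3 + 13.8934*l^2 - 9.0576*l - 35.1862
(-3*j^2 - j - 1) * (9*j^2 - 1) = -27*j^4 - 9*j^3 - 6*j^2 + j + 1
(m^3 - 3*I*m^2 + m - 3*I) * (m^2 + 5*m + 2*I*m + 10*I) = m^5 + 5*m^4 - I*m^4 + 7*m^3 - 5*I*m^3 + 35*m^2 - I*m^2 + 6*m - 5*I*m + 30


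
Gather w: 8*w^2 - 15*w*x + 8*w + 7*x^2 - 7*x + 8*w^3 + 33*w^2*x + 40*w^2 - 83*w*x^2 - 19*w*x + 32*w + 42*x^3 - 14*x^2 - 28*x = 8*w^3 + w^2*(33*x + 48) + w*(-83*x^2 - 34*x + 40) + 42*x^3 - 7*x^2 - 35*x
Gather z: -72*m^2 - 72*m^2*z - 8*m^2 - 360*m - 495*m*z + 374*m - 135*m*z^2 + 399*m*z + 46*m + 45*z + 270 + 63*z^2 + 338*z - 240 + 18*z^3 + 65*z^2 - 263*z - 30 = -80*m^2 + 60*m + 18*z^3 + z^2*(128 - 135*m) + z*(-72*m^2 - 96*m + 120)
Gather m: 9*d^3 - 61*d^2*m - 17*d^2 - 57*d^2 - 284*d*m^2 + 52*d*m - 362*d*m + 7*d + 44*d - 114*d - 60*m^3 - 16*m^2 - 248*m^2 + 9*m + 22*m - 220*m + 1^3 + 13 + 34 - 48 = 9*d^3 - 74*d^2 - 63*d - 60*m^3 + m^2*(-284*d - 264) + m*(-61*d^2 - 310*d - 189)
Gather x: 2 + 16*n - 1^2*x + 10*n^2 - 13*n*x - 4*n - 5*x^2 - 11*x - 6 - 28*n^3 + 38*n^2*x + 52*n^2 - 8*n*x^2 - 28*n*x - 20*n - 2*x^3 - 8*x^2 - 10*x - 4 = -28*n^3 + 62*n^2 - 8*n - 2*x^3 + x^2*(-8*n - 13) + x*(38*n^2 - 41*n - 22) - 8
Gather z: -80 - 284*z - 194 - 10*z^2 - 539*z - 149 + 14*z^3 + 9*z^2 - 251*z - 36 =14*z^3 - z^2 - 1074*z - 459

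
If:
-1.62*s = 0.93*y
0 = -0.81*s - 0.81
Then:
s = -1.00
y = 1.74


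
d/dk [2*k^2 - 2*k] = 4*k - 2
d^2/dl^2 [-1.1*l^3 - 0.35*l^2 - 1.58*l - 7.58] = -6.6*l - 0.7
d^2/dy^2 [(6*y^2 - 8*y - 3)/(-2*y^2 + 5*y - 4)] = 2*(-28*y^3 + 180*y^2 - 282*y + 115)/(8*y^6 - 60*y^5 + 198*y^4 - 365*y^3 + 396*y^2 - 240*y + 64)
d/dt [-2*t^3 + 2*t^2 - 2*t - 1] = -6*t^2 + 4*t - 2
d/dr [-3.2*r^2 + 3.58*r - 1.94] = 3.58 - 6.4*r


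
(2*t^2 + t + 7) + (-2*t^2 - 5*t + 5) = 12 - 4*t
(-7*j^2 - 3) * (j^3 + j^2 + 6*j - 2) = -7*j^5 - 7*j^4 - 45*j^3 + 11*j^2 - 18*j + 6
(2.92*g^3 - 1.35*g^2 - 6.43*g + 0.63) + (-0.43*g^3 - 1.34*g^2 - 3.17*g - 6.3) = 2.49*g^3 - 2.69*g^2 - 9.6*g - 5.67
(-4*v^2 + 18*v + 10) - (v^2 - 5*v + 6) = -5*v^2 + 23*v + 4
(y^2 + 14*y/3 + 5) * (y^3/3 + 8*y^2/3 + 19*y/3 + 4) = y^5/3 + 38*y^4/9 + 184*y^3/9 + 422*y^2/9 + 151*y/3 + 20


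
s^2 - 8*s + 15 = (s - 5)*(s - 3)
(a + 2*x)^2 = a^2 + 4*a*x + 4*x^2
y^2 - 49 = (y - 7)*(y + 7)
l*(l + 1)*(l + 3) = l^3 + 4*l^2 + 3*l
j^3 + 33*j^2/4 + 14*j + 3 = (j + 1/4)*(j + 2)*(j + 6)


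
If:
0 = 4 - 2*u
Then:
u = 2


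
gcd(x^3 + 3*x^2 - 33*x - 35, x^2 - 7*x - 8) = x + 1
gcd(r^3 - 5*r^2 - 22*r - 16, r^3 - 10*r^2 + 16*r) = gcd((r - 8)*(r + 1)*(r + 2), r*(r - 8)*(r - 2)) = r - 8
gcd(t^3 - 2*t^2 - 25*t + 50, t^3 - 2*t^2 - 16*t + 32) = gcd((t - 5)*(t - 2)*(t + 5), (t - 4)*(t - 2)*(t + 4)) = t - 2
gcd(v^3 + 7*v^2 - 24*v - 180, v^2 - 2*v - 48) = v + 6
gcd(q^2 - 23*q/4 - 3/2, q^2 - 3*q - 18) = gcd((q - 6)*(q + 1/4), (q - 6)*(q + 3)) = q - 6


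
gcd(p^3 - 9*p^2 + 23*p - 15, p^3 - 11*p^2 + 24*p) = p - 3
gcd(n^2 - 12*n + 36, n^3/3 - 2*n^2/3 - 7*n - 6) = n - 6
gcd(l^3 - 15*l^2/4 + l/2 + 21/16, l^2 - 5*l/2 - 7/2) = l - 7/2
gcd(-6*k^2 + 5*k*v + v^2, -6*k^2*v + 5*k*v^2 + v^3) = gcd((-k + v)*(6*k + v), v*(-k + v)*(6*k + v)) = -6*k^2 + 5*k*v + v^2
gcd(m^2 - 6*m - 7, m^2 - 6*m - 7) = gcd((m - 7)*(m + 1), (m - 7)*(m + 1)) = m^2 - 6*m - 7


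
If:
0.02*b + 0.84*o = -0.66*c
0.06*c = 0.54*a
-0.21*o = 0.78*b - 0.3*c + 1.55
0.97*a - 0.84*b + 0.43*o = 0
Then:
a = 0.26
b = -0.62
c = 2.30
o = -1.79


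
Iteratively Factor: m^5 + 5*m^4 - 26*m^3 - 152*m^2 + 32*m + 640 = (m + 4)*(m^4 + m^3 - 30*m^2 - 32*m + 160) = (m - 2)*(m + 4)*(m^3 + 3*m^2 - 24*m - 80) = (m - 5)*(m - 2)*(m + 4)*(m^2 + 8*m + 16) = (m - 5)*(m - 2)*(m + 4)^2*(m + 4)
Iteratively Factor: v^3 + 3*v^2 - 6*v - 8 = (v + 4)*(v^2 - v - 2) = (v + 1)*(v + 4)*(v - 2)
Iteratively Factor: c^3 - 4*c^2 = (c - 4)*(c^2) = c*(c - 4)*(c)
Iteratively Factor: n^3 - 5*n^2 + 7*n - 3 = (n - 1)*(n^2 - 4*n + 3) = (n - 3)*(n - 1)*(n - 1)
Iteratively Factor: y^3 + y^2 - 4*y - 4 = (y + 1)*(y^2 - 4) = (y - 2)*(y + 1)*(y + 2)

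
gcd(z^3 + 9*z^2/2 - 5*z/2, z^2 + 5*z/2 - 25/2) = z + 5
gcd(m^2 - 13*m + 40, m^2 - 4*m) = 1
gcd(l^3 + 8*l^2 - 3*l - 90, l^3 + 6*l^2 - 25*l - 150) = l^2 + 11*l + 30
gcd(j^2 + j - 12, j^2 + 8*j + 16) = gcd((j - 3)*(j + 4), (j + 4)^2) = j + 4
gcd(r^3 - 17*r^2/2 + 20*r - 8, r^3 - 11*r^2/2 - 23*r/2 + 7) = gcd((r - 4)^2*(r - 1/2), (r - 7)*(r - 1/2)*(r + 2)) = r - 1/2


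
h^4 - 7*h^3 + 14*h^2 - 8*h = h*(h - 4)*(h - 2)*(h - 1)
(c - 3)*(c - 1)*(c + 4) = c^3 - 13*c + 12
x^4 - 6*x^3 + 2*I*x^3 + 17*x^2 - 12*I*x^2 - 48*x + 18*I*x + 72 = (x - 3)^2*(x - 2*I)*(x + 4*I)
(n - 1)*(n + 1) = n^2 - 1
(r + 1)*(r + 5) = r^2 + 6*r + 5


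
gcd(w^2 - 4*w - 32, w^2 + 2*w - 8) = w + 4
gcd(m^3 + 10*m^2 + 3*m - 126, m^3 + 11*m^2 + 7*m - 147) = m^2 + 4*m - 21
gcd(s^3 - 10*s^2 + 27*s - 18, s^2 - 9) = s - 3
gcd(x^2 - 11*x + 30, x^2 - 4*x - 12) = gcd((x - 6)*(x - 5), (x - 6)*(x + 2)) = x - 6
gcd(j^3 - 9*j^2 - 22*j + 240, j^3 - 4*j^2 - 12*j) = j - 6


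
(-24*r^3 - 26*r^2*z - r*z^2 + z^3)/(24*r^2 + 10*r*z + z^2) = (-6*r^2 - 5*r*z + z^2)/(6*r + z)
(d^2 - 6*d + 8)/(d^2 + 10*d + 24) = (d^2 - 6*d + 8)/(d^2 + 10*d + 24)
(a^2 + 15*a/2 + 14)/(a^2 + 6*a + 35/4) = 2*(a + 4)/(2*a + 5)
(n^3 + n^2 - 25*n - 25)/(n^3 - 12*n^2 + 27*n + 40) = (n + 5)/(n - 8)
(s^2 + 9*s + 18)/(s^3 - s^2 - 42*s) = (s + 3)/(s*(s - 7))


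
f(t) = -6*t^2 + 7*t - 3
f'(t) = 7 - 12*t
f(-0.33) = -5.96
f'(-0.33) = 10.96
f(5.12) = -124.45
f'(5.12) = -54.44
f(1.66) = -7.91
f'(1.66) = -12.92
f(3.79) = -62.65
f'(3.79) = -38.48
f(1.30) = -4.04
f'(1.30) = -8.60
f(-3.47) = -99.54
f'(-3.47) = 48.64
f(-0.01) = -3.07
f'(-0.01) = 7.12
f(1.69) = -8.31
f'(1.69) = -13.28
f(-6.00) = -261.00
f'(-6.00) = 79.00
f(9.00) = -426.00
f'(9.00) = -101.00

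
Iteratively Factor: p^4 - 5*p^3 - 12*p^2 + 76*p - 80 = (p + 4)*(p^3 - 9*p^2 + 24*p - 20) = (p - 2)*(p + 4)*(p^2 - 7*p + 10) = (p - 2)^2*(p + 4)*(p - 5)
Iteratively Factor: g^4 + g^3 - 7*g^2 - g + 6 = (g - 1)*(g^3 + 2*g^2 - 5*g - 6) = (g - 2)*(g - 1)*(g^2 + 4*g + 3) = (g - 2)*(g - 1)*(g + 3)*(g + 1)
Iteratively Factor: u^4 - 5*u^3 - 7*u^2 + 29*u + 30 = (u - 3)*(u^3 - 2*u^2 - 13*u - 10) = (u - 5)*(u - 3)*(u^2 + 3*u + 2) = (u - 5)*(u - 3)*(u + 1)*(u + 2)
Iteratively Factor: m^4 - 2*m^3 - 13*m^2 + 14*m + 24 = (m + 1)*(m^3 - 3*m^2 - 10*m + 24) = (m + 1)*(m + 3)*(m^2 - 6*m + 8) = (m - 2)*(m + 1)*(m + 3)*(m - 4)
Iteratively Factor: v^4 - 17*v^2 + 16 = (v + 4)*(v^3 - 4*v^2 - v + 4) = (v - 1)*(v + 4)*(v^2 - 3*v - 4) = (v - 1)*(v + 1)*(v + 4)*(v - 4)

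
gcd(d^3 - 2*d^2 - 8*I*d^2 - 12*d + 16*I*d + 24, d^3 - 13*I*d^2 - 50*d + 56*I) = d - 2*I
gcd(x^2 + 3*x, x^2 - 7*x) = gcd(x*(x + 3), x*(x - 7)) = x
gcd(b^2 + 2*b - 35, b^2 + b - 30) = b - 5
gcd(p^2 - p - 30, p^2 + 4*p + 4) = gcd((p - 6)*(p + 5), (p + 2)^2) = 1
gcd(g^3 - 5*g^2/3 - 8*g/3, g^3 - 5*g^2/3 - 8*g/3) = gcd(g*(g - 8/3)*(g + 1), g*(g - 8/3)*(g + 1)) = g^3 - 5*g^2/3 - 8*g/3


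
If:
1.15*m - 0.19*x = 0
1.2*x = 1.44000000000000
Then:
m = 0.20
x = 1.20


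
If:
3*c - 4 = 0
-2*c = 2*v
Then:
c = 4/3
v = -4/3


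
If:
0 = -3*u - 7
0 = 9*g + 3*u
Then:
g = 7/9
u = -7/3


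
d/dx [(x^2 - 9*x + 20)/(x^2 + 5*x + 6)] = 14*(x^2 - 2*x - 11)/(x^4 + 10*x^3 + 37*x^2 + 60*x + 36)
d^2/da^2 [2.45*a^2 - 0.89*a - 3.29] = 4.90000000000000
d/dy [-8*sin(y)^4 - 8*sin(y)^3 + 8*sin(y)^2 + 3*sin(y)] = 4*sin(4*y) - 3*cos(y) + 6*cos(3*y)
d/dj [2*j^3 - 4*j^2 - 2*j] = 6*j^2 - 8*j - 2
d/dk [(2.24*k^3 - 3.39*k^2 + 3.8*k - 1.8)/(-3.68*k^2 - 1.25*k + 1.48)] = (-8.2432*k^4 - 5.6*k^3 + 28.1671*k^2 - 23.2824*k + 3.374)/(13.5424*k^4 + 9.2*k^3 - 9.3303*k^2 - 3.7*k + 2.1904)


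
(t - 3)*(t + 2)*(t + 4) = t^3 + 3*t^2 - 10*t - 24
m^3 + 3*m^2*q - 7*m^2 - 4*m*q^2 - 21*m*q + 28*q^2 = (m - 7)*(m - q)*(m + 4*q)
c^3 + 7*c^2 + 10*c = c*(c + 2)*(c + 5)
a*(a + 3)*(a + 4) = a^3 + 7*a^2 + 12*a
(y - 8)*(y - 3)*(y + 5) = y^3 - 6*y^2 - 31*y + 120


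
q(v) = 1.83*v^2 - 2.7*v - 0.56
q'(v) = 3.66*v - 2.7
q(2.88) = 6.84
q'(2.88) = 7.84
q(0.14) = -0.90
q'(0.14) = -2.19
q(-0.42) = 0.90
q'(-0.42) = -4.24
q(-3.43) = 30.23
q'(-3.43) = -15.25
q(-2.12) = 13.39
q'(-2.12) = -10.46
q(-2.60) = 18.83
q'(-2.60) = -12.22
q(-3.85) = 36.96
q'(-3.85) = -16.79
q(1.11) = -1.30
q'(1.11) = 1.36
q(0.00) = -0.56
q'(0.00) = -2.70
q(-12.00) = 295.36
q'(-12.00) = -46.62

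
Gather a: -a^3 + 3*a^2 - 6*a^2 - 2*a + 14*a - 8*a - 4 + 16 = -a^3 - 3*a^2 + 4*a + 12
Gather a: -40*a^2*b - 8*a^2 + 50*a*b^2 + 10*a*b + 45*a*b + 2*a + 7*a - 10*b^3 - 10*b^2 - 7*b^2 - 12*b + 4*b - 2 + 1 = a^2*(-40*b - 8) + a*(50*b^2 + 55*b + 9) - 10*b^3 - 17*b^2 - 8*b - 1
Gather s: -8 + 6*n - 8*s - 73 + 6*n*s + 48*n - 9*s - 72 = 54*n + s*(6*n - 17) - 153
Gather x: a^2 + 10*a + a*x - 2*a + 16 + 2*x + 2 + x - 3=a^2 + 8*a + x*(a + 3) + 15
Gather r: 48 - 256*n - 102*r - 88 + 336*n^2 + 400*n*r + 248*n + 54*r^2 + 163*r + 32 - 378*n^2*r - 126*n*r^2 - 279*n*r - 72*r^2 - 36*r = 336*n^2 - 8*n + r^2*(-126*n - 18) + r*(-378*n^2 + 121*n + 25) - 8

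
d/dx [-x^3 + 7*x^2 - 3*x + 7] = -3*x^2 + 14*x - 3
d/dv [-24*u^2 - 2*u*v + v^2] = -2*u + 2*v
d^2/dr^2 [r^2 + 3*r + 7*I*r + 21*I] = 2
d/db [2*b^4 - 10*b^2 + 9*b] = 8*b^3 - 20*b + 9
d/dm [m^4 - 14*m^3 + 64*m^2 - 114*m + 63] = 4*m^3 - 42*m^2 + 128*m - 114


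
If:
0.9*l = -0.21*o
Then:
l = -0.233333333333333*o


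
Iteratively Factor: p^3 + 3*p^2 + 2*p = (p + 1)*(p^2 + 2*p) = (p + 1)*(p + 2)*(p)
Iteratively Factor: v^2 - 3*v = (v - 3)*(v)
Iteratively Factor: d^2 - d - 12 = (d - 4)*(d + 3)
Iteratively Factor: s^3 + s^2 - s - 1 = (s + 1)*(s^2 - 1) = (s + 1)^2*(s - 1)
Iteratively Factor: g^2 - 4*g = (g - 4)*(g)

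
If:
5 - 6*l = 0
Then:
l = 5/6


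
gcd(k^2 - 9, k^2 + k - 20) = 1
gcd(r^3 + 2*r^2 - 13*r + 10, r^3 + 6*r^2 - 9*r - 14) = r - 2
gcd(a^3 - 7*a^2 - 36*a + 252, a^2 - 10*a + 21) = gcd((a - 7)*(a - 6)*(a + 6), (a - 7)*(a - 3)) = a - 7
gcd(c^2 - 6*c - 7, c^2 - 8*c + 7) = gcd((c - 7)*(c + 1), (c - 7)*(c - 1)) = c - 7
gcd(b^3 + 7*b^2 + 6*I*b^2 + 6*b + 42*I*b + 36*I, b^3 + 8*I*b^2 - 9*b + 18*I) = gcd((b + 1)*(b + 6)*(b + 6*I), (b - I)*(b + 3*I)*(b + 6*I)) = b + 6*I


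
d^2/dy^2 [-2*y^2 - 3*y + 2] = -4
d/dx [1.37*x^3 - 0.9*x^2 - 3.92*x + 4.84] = 4.11*x^2 - 1.8*x - 3.92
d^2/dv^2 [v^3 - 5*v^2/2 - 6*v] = 6*v - 5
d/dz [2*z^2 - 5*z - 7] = 4*z - 5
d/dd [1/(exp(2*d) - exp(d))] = (1 - 2*exp(d))*exp(-d)/(1 - exp(d))^2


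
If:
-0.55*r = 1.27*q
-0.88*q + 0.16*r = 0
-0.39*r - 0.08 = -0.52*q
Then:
No Solution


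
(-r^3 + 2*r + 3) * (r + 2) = -r^4 - 2*r^3 + 2*r^2 + 7*r + 6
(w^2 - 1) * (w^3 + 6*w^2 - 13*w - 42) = w^5 + 6*w^4 - 14*w^3 - 48*w^2 + 13*w + 42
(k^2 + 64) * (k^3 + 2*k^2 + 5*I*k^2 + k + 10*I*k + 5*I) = k^5 + 2*k^4 + 5*I*k^4 + 65*k^3 + 10*I*k^3 + 128*k^2 + 325*I*k^2 + 64*k + 640*I*k + 320*I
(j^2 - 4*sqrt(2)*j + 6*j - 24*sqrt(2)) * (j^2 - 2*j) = j^4 - 4*sqrt(2)*j^3 + 4*j^3 - 16*sqrt(2)*j^2 - 12*j^2 + 48*sqrt(2)*j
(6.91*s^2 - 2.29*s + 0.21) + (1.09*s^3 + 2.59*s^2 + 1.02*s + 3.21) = 1.09*s^3 + 9.5*s^2 - 1.27*s + 3.42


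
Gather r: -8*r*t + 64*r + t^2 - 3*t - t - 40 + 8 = r*(64 - 8*t) + t^2 - 4*t - 32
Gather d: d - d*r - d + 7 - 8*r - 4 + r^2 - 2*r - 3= -d*r + r^2 - 10*r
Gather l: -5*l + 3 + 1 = 4 - 5*l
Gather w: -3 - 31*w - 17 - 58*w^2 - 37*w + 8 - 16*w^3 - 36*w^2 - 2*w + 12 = -16*w^3 - 94*w^2 - 70*w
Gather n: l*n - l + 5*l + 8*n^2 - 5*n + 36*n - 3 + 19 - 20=4*l + 8*n^2 + n*(l + 31) - 4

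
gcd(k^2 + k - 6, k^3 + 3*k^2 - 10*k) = k - 2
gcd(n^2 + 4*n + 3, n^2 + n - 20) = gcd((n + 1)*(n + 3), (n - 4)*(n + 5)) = 1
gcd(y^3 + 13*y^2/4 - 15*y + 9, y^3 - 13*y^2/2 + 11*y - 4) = y - 2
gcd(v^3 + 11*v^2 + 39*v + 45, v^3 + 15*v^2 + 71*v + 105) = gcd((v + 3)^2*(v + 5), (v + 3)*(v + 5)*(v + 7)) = v^2 + 8*v + 15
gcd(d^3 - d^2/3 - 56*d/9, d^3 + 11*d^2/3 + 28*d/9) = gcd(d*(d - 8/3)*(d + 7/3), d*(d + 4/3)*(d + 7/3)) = d^2 + 7*d/3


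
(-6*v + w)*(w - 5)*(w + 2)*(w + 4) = -6*v*w^3 - 6*v*w^2 + 132*v*w + 240*v + w^4 + w^3 - 22*w^2 - 40*w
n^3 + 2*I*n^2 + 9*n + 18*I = (n - 3*I)*(n + 2*I)*(n + 3*I)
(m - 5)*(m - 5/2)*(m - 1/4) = m^3 - 31*m^2/4 + 115*m/8 - 25/8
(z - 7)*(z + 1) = z^2 - 6*z - 7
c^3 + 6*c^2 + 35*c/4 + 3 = (c + 1/2)*(c + 3/2)*(c + 4)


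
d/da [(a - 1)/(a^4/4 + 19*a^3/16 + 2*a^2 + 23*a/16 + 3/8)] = 16*(-12*a^3 - 10*a^2 + 35*a + 29)/(16*a^7 + 136*a^6 + 481*a^5 + 919*a^4 + 1027*a^3 + 673*a^2 + 240*a + 36)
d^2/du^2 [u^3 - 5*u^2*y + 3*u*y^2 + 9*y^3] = 6*u - 10*y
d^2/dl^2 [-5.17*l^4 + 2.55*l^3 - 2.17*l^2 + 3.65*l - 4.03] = -62.04*l^2 + 15.3*l - 4.34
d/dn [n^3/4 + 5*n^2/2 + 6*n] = 3*n^2/4 + 5*n + 6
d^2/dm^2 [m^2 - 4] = 2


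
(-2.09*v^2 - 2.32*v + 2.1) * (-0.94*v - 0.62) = 1.9646*v^3 + 3.4766*v^2 - 0.5356*v - 1.302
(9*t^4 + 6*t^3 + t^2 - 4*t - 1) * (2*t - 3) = 18*t^5 - 15*t^4 - 16*t^3 - 11*t^2 + 10*t + 3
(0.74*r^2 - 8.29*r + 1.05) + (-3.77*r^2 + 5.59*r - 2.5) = -3.03*r^2 - 2.7*r - 1.45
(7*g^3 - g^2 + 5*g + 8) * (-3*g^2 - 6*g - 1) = -21*g^5 - 39*g^4 - 16*g^3 - 53*g^2 - 53*g - 8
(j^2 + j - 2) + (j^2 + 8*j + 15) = 2*j^2 + 9*j + 13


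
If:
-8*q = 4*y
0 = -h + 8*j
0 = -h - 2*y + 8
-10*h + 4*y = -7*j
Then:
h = 128/89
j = 16/89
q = -146/89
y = 292/89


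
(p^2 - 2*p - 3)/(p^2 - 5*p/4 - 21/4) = 4*(p + 1)/(4*p + 7)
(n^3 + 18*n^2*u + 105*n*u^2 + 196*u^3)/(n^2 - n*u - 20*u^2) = (-n^2 - 14*n*u - 49*u^2)/(-n + 5*u)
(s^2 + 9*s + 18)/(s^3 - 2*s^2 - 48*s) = (s + 3)/(s*(s - 8))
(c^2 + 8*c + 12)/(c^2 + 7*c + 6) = (c + 2)/(c + 1)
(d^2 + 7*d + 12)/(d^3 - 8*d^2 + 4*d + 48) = (d^2 + 7*d + 12)/(d^3 - 8*d^2 + 4*d + 48)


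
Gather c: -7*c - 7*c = -14*c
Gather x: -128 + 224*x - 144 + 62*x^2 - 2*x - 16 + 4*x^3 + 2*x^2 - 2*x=4*x^3 + 64*x^2 + 220*x - 288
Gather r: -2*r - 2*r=-4*r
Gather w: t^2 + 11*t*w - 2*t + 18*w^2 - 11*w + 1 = t^2 - 2*t + 18*w^2 + w*(11*t - 11) + 1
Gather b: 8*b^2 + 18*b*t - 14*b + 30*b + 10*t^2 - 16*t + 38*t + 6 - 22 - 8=8*b^2 + b*(18*t + 16) + 10*t^2 + 22*t - 24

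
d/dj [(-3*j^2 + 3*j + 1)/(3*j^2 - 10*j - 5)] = (21*j^2 + 24*j - 5)/(9*j^4 - 60*j^3 + 70*j^2 + 100*j + 25)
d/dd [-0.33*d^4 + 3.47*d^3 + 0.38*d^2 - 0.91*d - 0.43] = -1.32*d^3 + 10.41*d^2 + 0.76*d - 0.91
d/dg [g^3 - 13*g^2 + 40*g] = 3*g^2 - 26*g + 40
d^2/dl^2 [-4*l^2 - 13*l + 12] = -8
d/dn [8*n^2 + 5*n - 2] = 16*n + 5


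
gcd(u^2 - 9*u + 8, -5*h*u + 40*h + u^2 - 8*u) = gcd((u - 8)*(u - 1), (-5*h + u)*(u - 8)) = u - 8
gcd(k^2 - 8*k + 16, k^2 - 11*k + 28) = k - 4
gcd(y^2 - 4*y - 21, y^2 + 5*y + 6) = y + 3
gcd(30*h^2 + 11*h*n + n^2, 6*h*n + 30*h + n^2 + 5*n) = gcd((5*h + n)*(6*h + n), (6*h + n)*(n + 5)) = 6*h + n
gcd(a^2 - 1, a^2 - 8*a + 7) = a - 1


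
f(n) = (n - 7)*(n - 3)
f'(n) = 2*n - 10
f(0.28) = 18.28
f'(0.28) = -9.44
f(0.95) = 12.40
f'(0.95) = -8.10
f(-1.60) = 39.56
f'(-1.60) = -13.20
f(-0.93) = 31.16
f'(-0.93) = -11.86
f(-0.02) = 21.20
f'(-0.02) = -10.04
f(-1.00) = 32.00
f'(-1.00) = -12.00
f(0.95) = 12.40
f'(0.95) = -8.10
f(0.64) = 15.01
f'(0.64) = -8.72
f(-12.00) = 285.00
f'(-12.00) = -34.00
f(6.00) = -3.00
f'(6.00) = 2.00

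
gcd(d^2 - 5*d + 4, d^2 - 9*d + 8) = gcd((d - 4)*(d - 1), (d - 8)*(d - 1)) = d - 1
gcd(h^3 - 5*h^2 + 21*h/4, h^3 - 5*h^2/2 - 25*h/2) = h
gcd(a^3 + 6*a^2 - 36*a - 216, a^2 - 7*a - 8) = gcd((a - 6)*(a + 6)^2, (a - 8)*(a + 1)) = 1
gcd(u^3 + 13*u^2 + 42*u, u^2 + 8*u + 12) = u + 6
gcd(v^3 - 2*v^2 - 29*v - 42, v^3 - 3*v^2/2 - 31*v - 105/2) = v^2 - 4*v - 21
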